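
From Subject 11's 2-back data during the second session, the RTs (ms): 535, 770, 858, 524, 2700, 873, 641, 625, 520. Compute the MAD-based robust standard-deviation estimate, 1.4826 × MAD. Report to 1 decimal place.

Sorted: 520, 524, 535, 625, 641, 770, 858, 873, 2700 → median = 641
|x − 641| sorted: 0, 16, 106, 117, 121, 129, 217, 232, 2059 → MAD = 121
Robust SD ≈ 1.4826 × 121 = 179.395

179.4 ms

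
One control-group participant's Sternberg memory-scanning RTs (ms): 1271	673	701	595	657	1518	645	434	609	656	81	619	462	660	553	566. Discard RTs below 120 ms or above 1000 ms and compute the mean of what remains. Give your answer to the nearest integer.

Excluded: 81, 1271, 1518
Retained (n=13): Σ = 7830
Mean = 7830/13 = 602.3077

602 ms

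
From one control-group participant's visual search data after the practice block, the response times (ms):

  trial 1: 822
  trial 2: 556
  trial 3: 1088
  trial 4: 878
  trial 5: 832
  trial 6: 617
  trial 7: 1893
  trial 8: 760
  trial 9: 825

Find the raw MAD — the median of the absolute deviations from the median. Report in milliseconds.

Sorted: 556, 617, 760, 822, 825, 832, 878, 1088, 1893 → median = 825
|x − 825|: 3, 269, 263, 53, 7, 208, 1068, 65, 0
Sorted deviations: 0, 3, 7, 53, 65, 208, 263, 269, 1068 → MAD = 65

65 ms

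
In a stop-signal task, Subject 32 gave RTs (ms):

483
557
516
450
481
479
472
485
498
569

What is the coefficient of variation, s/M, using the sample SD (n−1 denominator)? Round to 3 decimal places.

n = 10, Σ = 4990, M = 499.0000
Σ(x−M)² = 12860.000; s = √(12860.000/9) = 37.8006
CV = 37.8006 / 499.0000 = 0.07575

0.076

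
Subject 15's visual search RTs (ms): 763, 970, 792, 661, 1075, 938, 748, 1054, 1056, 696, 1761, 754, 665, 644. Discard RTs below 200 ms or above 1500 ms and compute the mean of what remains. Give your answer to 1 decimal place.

Excluded: 1761
Retained (n=13): Σ = 10816
Mean = 10816/13 = 832.0000

832.0 ms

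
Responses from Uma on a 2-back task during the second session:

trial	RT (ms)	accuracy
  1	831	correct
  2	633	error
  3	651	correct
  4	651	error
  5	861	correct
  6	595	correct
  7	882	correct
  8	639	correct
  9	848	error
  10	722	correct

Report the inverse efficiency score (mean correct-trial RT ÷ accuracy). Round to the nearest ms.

1057 ms

Correct trials (n=7): 831, 651, 861, 595, 882, 639, 722
Mean correct RT = 5181/7 = 740.1429 ms
Proportion correct = 7/10
IES = 740.1429 / (7/10) = 1057.347 ms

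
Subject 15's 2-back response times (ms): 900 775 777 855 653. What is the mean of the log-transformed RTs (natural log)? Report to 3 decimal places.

6.669

ln(RT): 6.8024, 6.6529, 6.6554, 6.7511, 6.4816
Σ ln(RT) = 33.3434
Mean = 33.3434/5 = 6.66868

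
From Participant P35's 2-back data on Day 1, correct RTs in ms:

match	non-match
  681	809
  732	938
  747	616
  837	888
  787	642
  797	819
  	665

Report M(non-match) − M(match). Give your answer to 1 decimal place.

4.6 ms

M(match) = 4581/6 = 763.500
M(non-match) = 5377/7 = 768.143
Difference = 768.143 − 763.500 = 4.643 ms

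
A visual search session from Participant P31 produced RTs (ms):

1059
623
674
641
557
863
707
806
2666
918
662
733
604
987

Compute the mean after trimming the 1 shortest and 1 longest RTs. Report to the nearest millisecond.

Sorted: 557, 604, 623, 641, 662, 674, 707, 733, 806, 863, 918, 987, 1059, 2666
Drop lowest 1 (557) and highest 1 (2666)
Remaining (n=12): Σ = 9277, mean = 9277/12 = 773.083

773 ms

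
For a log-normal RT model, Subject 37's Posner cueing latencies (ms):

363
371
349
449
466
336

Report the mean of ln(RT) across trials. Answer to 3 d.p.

5.956

ln(RT): 5.8944, 5.9162, 5.8551, 6.1070, 6.1442, 5.8171
Σ ln(RT) = 35.7340
Mean = 35.7340/6 = 5.95567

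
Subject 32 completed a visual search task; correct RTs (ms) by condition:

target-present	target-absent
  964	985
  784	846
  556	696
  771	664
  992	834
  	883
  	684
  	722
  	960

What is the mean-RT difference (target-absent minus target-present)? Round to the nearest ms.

-5 ms

M(target-present) = 4067/5 = 813.400
M(target-absent) = 7274/9 = 808.222
Difference = 808.222 − 813.400 = -5.178 ms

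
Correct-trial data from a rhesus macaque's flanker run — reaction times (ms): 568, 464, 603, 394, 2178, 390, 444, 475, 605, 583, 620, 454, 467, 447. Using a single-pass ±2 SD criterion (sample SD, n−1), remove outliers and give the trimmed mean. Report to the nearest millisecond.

n = 14, ΣRT = 8692, M = 620.857
Σ(x−M)² = 2693147.71; s = √(2693147.71/13) = 455.154
Cutoffs: 620.857 ± 2·455.154 → [-289.5, 1531.2]
Outside: 2178 → excluded.
Retained (n=13): Σ = 6514, mean = 6514/13 = 501.077

501 ms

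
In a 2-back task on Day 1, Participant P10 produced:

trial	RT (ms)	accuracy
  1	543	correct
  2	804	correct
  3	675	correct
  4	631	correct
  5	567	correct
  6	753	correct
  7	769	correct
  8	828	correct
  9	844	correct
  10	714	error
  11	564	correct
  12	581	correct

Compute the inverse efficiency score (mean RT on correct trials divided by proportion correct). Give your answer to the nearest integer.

Correct trials (n=11): 543, 804, 675, 631, 567, 753, 769, 828, 844, 564, 581
Mean correct RT = 7559/11 = 687.1818 ms
Proportion correct = 11/12
IES = 687.1818 / (11/12) = 749.653 ms

750 ms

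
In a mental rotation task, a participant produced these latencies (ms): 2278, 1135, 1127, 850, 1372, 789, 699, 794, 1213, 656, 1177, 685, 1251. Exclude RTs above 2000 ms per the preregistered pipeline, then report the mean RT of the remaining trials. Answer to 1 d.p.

Excluded: 2278
Retained (n=12): Σ = 11748
Mean = 11748/12 = 979.0000

979.0 ms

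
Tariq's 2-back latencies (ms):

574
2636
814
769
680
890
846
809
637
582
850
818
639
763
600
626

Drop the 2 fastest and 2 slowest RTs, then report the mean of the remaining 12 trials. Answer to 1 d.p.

Sorted: 574, 582, 600, 626, 637, 639, 680, 763, 769, 809, 814, 818, 846, 850, 890, 2636
Drop lowest 2 (574, 582) and highest 2 (890, 2636)
Remaining (n=12): Σ = 8851, mean = 8851/12 = 737.583

737.6 ms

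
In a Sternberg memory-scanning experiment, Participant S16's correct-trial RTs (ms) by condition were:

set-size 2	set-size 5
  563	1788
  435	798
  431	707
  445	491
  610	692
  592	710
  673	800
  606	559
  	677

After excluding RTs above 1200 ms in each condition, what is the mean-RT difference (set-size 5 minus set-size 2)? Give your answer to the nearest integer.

set-size 5: exclude 1788
M(set-size 2) = 4355/8 = 544.375
M(set-size 5) = 5434/8 = 679.250
Difference = 679.250 − 544.375 = 134.875 ms

135 ms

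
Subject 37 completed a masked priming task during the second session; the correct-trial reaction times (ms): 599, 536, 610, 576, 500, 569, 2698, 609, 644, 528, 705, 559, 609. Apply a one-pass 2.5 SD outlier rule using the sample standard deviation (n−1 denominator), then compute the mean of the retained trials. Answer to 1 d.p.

587.0 ms

n = 13, ΣRT = 9742, M = 749.385
Σ(x−M)² = 4147221.08; s = √(4147221.08/12) = 587.879
Cutoffs: 749.385 ± 2.5·587.879 → [-720.3, 2219.1]
Outside: 2698 → excluded.
Retained (n=12): Σ = 7044, mean = 7044/12 = 587.000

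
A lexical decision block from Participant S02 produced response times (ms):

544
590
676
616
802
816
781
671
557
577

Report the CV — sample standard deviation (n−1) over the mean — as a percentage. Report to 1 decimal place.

n = 10, Σ = 6630, M = 663.0000
Σ(x−M)² = 97218.000; s = √(97218.000/9) = 103.9327
CV = 103.9327 / 663.0000 = 0.15676 = 15.676%

15.7%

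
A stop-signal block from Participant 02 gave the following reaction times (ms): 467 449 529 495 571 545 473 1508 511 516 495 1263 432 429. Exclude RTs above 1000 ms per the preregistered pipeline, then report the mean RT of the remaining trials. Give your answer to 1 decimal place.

492.7 ms

Excluded: 1263, 1508
Retained (n=12): Σ = 5912
Mean = 5912/12 = 492.6667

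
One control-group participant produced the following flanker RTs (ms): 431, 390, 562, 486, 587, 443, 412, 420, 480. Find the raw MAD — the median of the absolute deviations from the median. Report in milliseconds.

Sorted: 390, 412, 420, 431, 443, 480, 486, 562, 587 → median = 443
|x − 443|: 12, 53, 119, 43, 144, 0, 31, 23, 37
Sorted deviations: 0, 12, 23, 31, 37, 43, 53, 119, 144 → MAD = 37

37 ms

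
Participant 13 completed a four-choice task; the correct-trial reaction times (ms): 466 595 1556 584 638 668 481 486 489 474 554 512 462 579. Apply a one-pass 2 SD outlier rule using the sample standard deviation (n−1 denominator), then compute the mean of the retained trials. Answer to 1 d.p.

n = 14, ΣRT = 8544, M = 610.286
Σ(x−M)² = 1021458.86; s = √(1021458.86/13) = 280.310
Cutoffs: 610.286 ± 2·280.310 → [49.7, 1170.9]
Outside: 1556 → excluded.
Retained (n=13): Σ = 6988, mean = 6988/13 = 537.538

537.5 ms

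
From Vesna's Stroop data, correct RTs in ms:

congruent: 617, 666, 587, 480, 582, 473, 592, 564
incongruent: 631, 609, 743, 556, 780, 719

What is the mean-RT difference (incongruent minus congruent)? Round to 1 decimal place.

M(congruent) = 4561/8 = 570.125
M(incongruent) = 4038/6 = 673.000
Difference = 673.000 − 570.125 = 102.875 ms

102.9 ms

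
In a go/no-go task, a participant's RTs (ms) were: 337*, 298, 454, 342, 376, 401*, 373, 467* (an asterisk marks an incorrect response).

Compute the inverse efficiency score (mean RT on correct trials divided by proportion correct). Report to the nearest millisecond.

Correct trials (n=5): 298, 454, 342, 376, 373
Mean correct RT = 1843/5 = 368.6000 ms
Proportion correct = 5/8
IES = 368.6000 / (5/8) = 589.760 ms

590 ms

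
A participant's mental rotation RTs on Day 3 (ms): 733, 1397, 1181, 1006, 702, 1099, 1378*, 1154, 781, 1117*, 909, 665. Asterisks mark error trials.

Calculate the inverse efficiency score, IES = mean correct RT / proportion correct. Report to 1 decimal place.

Correct trials (n=10): 733, 1397, 1181, 1006, 702, 1099, 1154, 781, 909, 665
Mean correct RT = 9627/10 = 962.7000 ms
Proportion correct = 10/12
IES = 962.7000 / (10/12) = 1155.240 ms

1155.2 ms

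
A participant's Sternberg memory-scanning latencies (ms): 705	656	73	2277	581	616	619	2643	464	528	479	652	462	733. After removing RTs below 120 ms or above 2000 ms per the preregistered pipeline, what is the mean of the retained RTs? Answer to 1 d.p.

590.5 ms

Excluded: 73, 2277, 2643
Retained (n=11): Σ = 6495
Mean = 6495/11 = 590.4545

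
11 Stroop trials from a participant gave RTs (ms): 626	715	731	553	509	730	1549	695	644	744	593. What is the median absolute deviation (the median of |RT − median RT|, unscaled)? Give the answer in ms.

Sorted: 509, 553, 593, 626, 644, 695, 715, 730, 731, 744, 1549 → median = 695
|x − 695|: 69, 20, 36, 142, 186, 35, 854, 0, 51, 49, 102
Sorted deviations: 0, 20, 35, 36, 49, 51, 69, 102, 142, 186, 854 → MAD = 51

51 ms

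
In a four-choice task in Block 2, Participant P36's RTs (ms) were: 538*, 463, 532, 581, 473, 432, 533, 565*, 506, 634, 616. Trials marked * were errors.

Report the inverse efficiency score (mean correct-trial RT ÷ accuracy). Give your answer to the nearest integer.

648 ms

Correct trials (n=9): 463, 532, 581, 473, 432, 533, 506, 634, 616
Mean correct RT = 4770/9 = 530.0000 ms
Proportion correct = 9/11
IES = 530.0000 / (9/11) = 647.778 ms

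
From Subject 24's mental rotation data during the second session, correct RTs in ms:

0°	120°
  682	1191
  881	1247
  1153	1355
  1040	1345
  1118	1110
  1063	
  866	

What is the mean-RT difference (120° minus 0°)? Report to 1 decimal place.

M(0°) = 6803/7 = 971.857
M(120°) = 6248/5 = 1249.600
Difference = 1249.600 − 971.857 = 277.743 ms

277.7 ms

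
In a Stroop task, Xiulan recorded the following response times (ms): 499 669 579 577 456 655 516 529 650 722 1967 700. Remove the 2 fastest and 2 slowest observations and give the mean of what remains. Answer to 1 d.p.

609.4 ms

Sorted: 456, 499, 516, 529, 577, 579, 650, 655, 669, 700, 722, 1967
Drop lowest 2 (456, 499) and highest 2 (722, 1967)
Remaining (n=8): Σ = 4875, mean = 4875/8 = 609.375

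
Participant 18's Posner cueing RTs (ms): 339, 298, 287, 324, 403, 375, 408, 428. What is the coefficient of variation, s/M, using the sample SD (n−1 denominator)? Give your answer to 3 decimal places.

0.149

n = 8, Σ = 2862, M = 357.7500
Σ(x−M)² = 19871.500; s = √(19871.500/7) = 53.2803
CV = 53.2803 / 357.7500 = 0.14893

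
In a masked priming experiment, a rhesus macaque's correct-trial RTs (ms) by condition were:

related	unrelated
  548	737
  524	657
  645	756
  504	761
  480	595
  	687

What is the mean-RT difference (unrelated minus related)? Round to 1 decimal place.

158.6 ms

M(related) = 2701/5 = 540.200
M(unrelated) = 4193/6 = 698.833
Difference = 698.833 − 540.200 = 158.633 ms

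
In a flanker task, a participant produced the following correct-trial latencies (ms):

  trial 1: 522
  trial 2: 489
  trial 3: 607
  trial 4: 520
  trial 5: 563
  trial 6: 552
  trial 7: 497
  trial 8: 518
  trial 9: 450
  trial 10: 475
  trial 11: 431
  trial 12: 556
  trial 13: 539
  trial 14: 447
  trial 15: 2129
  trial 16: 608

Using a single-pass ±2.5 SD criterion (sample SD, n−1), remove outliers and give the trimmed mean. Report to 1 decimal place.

518.3 ms

n = 16, ΣRT = 9903, M = 618.938
Σ(x−M)² = 2473778.94; s = √(2473778.94/15) = 406.102
Cutoffs: 618.938 ± 2.5·406.102 → [-396.3, 1634.2]
Outside: 2129 → excluded.
Retained (n=15): Σ = 7774, mean = 7774/15 = 518.267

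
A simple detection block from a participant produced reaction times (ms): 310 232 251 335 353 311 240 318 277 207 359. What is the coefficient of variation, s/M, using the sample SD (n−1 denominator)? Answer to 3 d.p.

n = 11, Σ = 3193, M = 290.2727
Σ(x−M)² = 26822.182; s = √(26822.182/10) = 51.7901
CV = 51.7901 / 290.2727 = 0.17842

0.178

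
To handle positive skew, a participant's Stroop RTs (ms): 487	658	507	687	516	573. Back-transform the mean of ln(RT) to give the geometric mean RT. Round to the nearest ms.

ln(RT): 6.1883, 6.4892, 6.2285, 6.5323, 6.2461, 6.3509
Mean ln(RT) = 38.0353/6 = 6.33922
Geometric mean = exp(6.33922) = 566.35 ms

566 ms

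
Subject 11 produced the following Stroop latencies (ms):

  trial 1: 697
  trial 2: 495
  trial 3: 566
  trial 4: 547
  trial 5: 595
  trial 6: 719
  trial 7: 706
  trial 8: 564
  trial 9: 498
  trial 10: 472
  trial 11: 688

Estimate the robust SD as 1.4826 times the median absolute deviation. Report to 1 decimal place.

Sorted: 472, 495, 498, 547, 564, 566, 595, 688, 697, 706, 719 → median = 566
|x − 566| sorted: 0, 2, 19, 29, 68, 71, 94, 122, 131, 140, 153 → MAD = 71
Robust SD ≈ 1.4826 × 71 = 105.265

105.3 ms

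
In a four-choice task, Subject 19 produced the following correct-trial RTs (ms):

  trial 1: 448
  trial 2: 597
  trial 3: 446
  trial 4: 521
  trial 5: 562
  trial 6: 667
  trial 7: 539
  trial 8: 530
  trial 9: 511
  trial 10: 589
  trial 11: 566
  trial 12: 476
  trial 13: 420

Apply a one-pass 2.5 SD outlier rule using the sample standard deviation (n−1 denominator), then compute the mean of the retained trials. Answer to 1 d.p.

528.6 ms

n = 13, ΣRT = 6872, M = 528.615
Σ(x−M)² = 58353.08; s = √(58353.08/12) = 69.733
Cutoffs: 528.615 ± 2.5·69.733 → [354.3, 702.9]
No RTs fall outside the cutoffs; all 13 retained. Mean = 6872/13 = 528.615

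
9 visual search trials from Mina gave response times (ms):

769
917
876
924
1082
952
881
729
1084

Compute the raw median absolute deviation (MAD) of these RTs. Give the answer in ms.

Sorted: 729, 769, 876, 881, 917, 924, 952, 1082, 1084 → median = 917
|x − 917|: 148, 0, 41, 7, 165, 35, 36, 188, 167
Sorted deviations: 0, 7, 35, 36, 41, 148, 165, 167, 188 → MAD = 41

41 ms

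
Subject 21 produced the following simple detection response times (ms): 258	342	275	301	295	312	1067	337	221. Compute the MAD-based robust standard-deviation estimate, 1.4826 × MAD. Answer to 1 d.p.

53.4 ms

Sorted: 221, 258, 275, 295, 301, 312, 337, 342, 1067 → median = 301
|x − 301| sorted: 0, 6, 11, 26, 36, 41, 43, 80, 766 → MAD = 36
Robust SD ≈ 1.4826 × 36 = 53.374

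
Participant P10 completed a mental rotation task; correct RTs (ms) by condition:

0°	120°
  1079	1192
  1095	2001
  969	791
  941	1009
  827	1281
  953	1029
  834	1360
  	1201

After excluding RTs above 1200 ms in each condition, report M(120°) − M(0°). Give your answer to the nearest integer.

48 ms

120°: exclude 2001, 1281, 1360, 1201
M(0°) = 6698/7 = 956.857
M(120°) = 4021/4 = 1005.250
Difference = 1005.250 − 956.857 = 48.393 ms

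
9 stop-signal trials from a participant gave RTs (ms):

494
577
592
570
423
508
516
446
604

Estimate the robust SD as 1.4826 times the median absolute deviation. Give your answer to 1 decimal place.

90.4 ms

Sorted: 423, 446, 494, 508, 516, 570, 577, 592, 604 → median = 516
|x − 516| sorted: 0, 8, 22, 54, 61, 70, 76, 88, 93 → MAD = 61
Robust SD ≈ 1.4826 × 61 = 90.439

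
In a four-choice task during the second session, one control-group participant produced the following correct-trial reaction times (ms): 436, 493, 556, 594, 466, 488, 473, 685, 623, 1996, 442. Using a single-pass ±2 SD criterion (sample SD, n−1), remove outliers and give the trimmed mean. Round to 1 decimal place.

n = 11, ΣRT = 7252, M = 659.273
Σ(x−M)² = 2029834.18; s = √(2029834.18/10) = 450.537
Cutoffs: 659.273 ± 2·450.537 → [-241.8, 1560.3]
Outside: 1996 → excluded.
Retained (n=10): Σ = 5256, mean = 5256/10 = 525.600

525.6 ms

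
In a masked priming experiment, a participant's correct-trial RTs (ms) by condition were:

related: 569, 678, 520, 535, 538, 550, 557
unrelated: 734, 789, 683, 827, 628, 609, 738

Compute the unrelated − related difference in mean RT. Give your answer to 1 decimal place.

151.6 ms

M(related) = 3947/7 = 563.857
M(unrelated) = 5008/7 = 715.429
Difference = 715.429 − 563.857 = 151.571 ms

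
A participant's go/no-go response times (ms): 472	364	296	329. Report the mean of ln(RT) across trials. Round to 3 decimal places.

5.885

ln(RT): 6.1570, 5.8972, 5.6904, 5.7961
Σ ln(RT) = 23.5406
Mean = 23.5406/4 = 5.88514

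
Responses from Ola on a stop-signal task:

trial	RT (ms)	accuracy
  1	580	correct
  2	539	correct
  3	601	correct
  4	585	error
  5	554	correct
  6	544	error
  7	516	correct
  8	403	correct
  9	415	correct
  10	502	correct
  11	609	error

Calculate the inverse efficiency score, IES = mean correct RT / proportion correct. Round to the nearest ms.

706 ms

Correct trials (n=8): 580, 539, 601, 554, 516, 403, 415, 502
Mean correct RT = 4110/8 = 513.7500 ms
Proportion correct = 8/11
IES = 513.7500 / (8/11) = 706.406 ms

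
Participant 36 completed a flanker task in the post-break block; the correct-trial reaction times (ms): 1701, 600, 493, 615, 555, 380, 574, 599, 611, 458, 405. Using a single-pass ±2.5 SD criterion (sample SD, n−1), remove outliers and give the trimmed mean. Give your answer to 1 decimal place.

n = 11, ΣRT = 6991, M = 635.545
Σ(x−M)² = 1319388.73; s = √(1319388.73/10) = 363.234
Cutoffs: 635.545 ± 2.5·363.234 → [-272.5, 1543.6]
Outside: 1701 → excluded.
Retained (n=10): Σ = 5290, mean = 5290/10 = 529.000

529.0 ms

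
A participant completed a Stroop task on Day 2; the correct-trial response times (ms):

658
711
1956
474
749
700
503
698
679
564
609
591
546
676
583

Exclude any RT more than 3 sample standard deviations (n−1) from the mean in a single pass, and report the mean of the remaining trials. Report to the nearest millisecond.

n = 15, ΣRT = 10697, M = 713.133
Σ(x−M)² = 1746203.73; s = √(1746203.73/14) = 353.170
Cutoffs: 713.133 ± 3·353.170 → [-346.4, 1772.6]
Outside: 1956 → excluded.
Retained (n=14): Σ = 8741, mean = 8741/14 = 624.357

624 ms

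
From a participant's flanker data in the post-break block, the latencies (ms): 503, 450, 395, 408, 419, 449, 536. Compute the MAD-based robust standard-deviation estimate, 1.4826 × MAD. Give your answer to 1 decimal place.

60.8 ms

Sorted: 395, 408, 419, 449, 450, 503, 536 → median = 449
|x − 449| sorted: 0, 1, 30, 41, 54, 54, 87 → MAD = 41
Robust SD ≈ 1.4826 × 41 = 60.787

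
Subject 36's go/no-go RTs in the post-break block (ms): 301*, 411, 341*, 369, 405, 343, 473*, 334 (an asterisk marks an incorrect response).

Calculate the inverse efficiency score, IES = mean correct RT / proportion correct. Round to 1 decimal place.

Correct trials (n=5): 411, 369, 405, 343, 334
Mean correct RT = 1862/5 = 372.4000 ms
Proportion correct = 5/8
IES = 372.4000 / (5/8) = 595.840 ms

595.8 ms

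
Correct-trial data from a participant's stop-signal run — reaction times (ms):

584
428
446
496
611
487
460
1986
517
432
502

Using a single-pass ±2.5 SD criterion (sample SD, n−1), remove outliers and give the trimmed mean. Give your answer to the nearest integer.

n = 11, ΣRT = 6949, M = 631.727
Σ(x−M)² = 2051502.18; s = √(2051502.18/10) = 452.935
Cutoffs: 631.727 ± 2.5·452.935 → [-500.6, 1764.1]
Outside: 1986 → excluded.
Retained (n=10): Σ = 4963, mean = 4963/10 = 496.300

496 ms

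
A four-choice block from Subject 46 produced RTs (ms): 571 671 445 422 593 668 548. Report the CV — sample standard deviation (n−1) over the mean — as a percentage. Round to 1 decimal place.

n = 7, Σ = 3918, M = 559.7143
Σ(x−M)² = 57607.429; s = √(57607.429/6) = 97.9859
CV = 97.9859 / 559.7143 = 0.17506 = 17.506%

17.5%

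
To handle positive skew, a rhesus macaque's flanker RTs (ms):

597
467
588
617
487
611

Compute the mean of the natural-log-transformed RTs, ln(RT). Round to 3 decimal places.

6.324

ln(RT): 6.3919, 6.1463, 6.3767, 6.4249, 6.1883, 6.4151
Σ ln(RT) = 37.9432
Mean = 37.9432/6 = 6.32387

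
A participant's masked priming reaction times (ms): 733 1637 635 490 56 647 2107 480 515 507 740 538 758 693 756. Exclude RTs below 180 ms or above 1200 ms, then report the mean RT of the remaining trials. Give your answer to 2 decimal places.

Excluded: 56, 1637, 2107
Retained (n=12): Σ = 7492
Mean = 7492/12 = 624.3333

624.33 ms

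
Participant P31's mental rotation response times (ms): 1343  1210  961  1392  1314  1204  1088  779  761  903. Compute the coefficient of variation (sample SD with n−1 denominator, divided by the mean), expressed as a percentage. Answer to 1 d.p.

21.3%

n = 10, Σ = 10955, M = 1095.5000
Σ(x−M)² = 489058.500; s = √(489058.500/9) = 233.1091
CV = 233.1091 / 1095.5000 = 0.21279 = 21.279%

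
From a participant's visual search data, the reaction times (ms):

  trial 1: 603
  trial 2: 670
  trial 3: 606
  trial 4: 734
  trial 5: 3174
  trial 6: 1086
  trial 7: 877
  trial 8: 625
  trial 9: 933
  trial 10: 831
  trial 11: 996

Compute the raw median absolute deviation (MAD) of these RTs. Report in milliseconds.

165 ms

Sorted: 603, 606, 625, 670, 734, 831, 877, 933, 996, 1086, 3174 → median = 831
|x − 831|: 228, 161, 225, 97, 2343, 255, 46, 206, 102, 0, 165
Sorted deviations: 0, 46, 97, 102, 161, 165, 206, 225, 228, 255, 2343 → MAD = 165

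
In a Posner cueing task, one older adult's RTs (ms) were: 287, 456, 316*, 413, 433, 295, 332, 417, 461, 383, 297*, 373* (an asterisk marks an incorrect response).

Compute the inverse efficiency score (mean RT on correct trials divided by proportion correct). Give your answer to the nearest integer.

Correct trials (n=9): 287, 456, 413, 433, 295, 332, 417, 461, 383
Mean correct RT = 3477/9 = 386.3333 ms
Proportion correct = 9/12
IES = 386.3333 / (9/12) = 515.111 ms

515 ms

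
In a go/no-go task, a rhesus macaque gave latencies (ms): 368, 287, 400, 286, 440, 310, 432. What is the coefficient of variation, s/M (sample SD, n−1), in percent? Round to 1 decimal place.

n = 7, Σ = 2523, M = 360.4286
Σ(x−M)² = 26551.714; s = √(26551.714/6) = 66.5228
CV = 66.5228 / 360.4286 = 0.18457 = 18.457%

18.5%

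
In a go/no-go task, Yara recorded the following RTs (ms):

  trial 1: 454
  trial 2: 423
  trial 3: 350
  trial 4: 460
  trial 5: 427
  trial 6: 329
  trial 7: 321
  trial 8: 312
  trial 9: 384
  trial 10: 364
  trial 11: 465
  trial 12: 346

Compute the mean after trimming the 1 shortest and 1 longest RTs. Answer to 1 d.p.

Sorted: 312, 321, 329, 346, 350, 364, 384, 423, 427, 454, 460, 465
Drop lowest 1 (312) and highest 1 (465)
Remaining (n=10): Σ = 3858, mean = 3858/10 = 385.800

385.8 ms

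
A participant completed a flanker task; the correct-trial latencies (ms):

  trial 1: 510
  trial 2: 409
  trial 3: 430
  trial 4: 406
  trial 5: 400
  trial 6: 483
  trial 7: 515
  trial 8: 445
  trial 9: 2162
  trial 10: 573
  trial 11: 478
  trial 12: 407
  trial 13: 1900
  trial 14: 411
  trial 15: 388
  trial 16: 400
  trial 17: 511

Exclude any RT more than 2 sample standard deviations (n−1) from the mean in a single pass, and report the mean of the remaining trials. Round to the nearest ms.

451 ms

n = 17, ΣRT = 10828, M = 636.941
Σ(x−M)² = 4484148.94; s = √(4484148.94/16) = 529.395
Cutoffs: 636.941 ± 2·529.395 → [-421.8, 1695.7]
Outside: 1900, 2162 → excluded.
Retained (n=15): Σ = 6766, mean = 6766/15 = 451.067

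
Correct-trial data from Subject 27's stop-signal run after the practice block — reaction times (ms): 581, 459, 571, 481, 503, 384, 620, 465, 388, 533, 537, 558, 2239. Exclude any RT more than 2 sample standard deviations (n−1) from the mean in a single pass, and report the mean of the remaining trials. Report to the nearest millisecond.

507 ms

n = 13, ΣRT = 8319, M = 639.923
Σ(x−M)² = 2830700.92; s = √(2830700.92/12) = 485.687
Cutoffs: 639.923 ± 2·485.687 → [-331.5, 1611.3]
Outside: 2239 → excluded.
Retained (n=12): Σ = 6080, mean = 6080/12 = 506.667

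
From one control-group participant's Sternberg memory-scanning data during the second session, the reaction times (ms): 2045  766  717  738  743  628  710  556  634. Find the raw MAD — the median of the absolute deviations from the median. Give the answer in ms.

49 ms

Sorted: 556, 628, 634, 710, 717, 738, 743, 766, 2045 → median = 717
|x − 717|: 1328, 49, 0, 21, 26, 89, 7, 161, 83
Sorted deviations: 0, 7, 21, 26, 49, 83, 89, 161, 1328 → MAD = 49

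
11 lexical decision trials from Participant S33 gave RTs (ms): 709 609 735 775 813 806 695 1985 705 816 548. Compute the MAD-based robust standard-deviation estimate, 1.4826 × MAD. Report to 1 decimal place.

105.3 ms

Sorted: 548, 609, 695, 705, 709, 735, 775, 806, 813, 816, 1985 → median = 735
|x − 735| sorted: 0, 26, 30, 40, 40, 71, 78, 81, 126, 187, 1250 → MAD = 71
Robust SD ≈ 1.4826 × 71 = 105.265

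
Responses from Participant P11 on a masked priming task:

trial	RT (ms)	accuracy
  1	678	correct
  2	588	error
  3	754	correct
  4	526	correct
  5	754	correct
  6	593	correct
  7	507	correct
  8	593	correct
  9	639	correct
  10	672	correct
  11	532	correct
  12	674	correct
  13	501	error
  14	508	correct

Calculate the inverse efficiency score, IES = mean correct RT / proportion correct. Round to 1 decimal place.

Correct trials (n=12): 678, 754, 526, 754, 593, 507, 593, 639, 672, 532, 674, 508
Mean correct RT = 7430/12 = 619.1667 ms
Proportion correct = 12/14
IES = 619.1667 / (12/14) = 722.361 ms

722.4 ms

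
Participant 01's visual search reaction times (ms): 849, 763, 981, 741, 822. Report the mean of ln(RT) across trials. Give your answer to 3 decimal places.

ln(RT): 6.7441, 6.6373, 6.8886, 6.6080, 6.7117
Σ ln(RT) = 33.5896
Mean = 33.5896/5 = 6.71793

6.718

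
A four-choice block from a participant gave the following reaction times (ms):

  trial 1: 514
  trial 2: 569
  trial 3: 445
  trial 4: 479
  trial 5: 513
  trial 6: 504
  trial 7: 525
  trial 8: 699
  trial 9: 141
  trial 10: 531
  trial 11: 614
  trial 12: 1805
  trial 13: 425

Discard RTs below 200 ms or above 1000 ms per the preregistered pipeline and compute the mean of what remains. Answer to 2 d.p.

Excluded: 141, 1805
Retained (n=11): Σ = 5818
Mean = 5818/11 = 528.9091

528.91 ms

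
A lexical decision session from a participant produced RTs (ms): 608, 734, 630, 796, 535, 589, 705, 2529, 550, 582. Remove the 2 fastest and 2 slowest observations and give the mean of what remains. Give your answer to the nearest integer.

641 ms

Sorted: 535, 550, 582, 589, 608, 630, 705, 734, 796, 2529
Drop lowest 2 (535, 550) and highest 2 (796, 2529)
Remaining (n=6): Σ = 3848, mean = 3848/6 = 641.333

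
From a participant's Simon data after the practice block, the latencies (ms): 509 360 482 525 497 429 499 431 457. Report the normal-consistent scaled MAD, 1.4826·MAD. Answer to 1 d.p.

40.0 ms

Sorted: 360, 429, 431, 457, 482, 497, 499, 509, 525 → median = 482
|x − 482| sorted: 0, 15, 17, 25, 27, 43, 51, 53, 122 → MAD = 27
Robust SD ≈ 1.4826 × 27 = 40.030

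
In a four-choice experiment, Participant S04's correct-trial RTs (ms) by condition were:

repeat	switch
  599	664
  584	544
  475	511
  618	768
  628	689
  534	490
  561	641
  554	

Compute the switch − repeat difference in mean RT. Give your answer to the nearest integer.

46 ms

M(repeat) = 4553/8 = 569.125
M(switch) = 4307/7 = 615.286
Difference = 615.286 − 569.125 = 46.161 ms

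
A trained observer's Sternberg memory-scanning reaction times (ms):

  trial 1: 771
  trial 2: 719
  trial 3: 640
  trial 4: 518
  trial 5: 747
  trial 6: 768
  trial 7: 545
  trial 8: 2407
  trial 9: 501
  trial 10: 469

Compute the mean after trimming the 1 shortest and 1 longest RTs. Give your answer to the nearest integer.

651 ms

Sorted: 469, 501, 518, 545, 640, 719, 747, 768, 771, 2407
Drop lowest 1 (469) and highest 1 (2407)
Remaining (n=8): Σ = 5209, mean = 5209/8 = 651.125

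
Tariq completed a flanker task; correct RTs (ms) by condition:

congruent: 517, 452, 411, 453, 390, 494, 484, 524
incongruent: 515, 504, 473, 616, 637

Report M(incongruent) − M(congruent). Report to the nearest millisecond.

M(congruent) = 3725/8 = 465.625
M(incongruent) = 2745/5 = 549.000
Difference = 549.000 − 465.625 = 83.375 ms

83 ms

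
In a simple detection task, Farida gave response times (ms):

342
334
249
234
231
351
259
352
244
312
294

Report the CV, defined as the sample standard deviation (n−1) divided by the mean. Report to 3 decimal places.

0.169

n = 11, Σ = 3202, M = 291.0909
Σ(x−M)² = 24066.909; s = √(24066.909/10) = 49.0580
CV = 49.0580 / 291.0909 = 0.16853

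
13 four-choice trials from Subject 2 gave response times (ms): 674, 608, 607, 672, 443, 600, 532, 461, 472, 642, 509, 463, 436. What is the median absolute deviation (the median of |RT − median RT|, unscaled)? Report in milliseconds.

Sorted: 436, 443, 461, 463, 472, 509, 532, 600, 607, 608, 642, 672, 674 → median = 532
|x − 532|: 142, 76, 75, 140, 89, 68, 0, 71, 60, 110, 23, 69, 96
Sorted deviations: 0, 23, 60, 68, 69, 71, 75, 76, 89, 96, 110, 140, 142 → MAD = 75

75 ms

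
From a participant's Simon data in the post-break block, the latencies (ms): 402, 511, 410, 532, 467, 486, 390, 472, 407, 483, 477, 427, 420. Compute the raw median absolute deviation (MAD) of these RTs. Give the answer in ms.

Sorted: 390, 402, 407, 410, 420, 427, 467, 472, 477, 483, 486, 511, 532 → median = 467
|x − 467|: 65, 44, 57, 65, 0, 19, 77, 5, 60, 16, 10, 40, 47
Sorted deviations: 0, 5, 10, 16, 19, 40, 44, 47, 57, 60, 65, 65, 77 → MAD = 44

44 ms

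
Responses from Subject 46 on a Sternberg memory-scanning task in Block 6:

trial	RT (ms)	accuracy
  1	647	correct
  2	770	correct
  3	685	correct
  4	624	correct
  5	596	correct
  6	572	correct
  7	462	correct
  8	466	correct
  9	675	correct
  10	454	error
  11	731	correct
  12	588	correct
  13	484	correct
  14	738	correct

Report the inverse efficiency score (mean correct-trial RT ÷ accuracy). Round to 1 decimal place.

665.9 ms

Correct trials (n=13): 647, 770, 685, 624, 596, 572, 462, 466, 675, 731, 588, 484, 738
Mean correct RT = 8038/13 = 618.3077 ms
Proportion correct = 13/14
IES = 618.3077 / (13/14) = 665.870 ms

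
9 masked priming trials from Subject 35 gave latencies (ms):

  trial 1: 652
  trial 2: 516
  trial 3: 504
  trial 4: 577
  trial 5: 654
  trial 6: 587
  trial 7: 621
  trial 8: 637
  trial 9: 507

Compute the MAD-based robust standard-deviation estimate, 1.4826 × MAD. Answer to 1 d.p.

96.4 ms

Sorted: 504, 507, 516, 577, 587, 621, 637, 652, 654 → median = 587
|x − 587| sorted: 0, 10, 34, 50, 65, 67, 71, 80, 83 → MAD = 65
Robust SD ≈ 1.4826 × 65 = 96.369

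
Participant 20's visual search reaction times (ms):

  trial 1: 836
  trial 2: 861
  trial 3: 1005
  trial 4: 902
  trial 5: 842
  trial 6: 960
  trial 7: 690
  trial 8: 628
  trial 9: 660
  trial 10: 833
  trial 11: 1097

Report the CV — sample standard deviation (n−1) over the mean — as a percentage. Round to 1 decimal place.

n = 11, Σ = 9314, M = 846.7273
Σ(x−M)² = 211374.182; s = √(211374.182/10) = 145.3871
CV = 145.3871 / 846.7273 = 0.17170 = 17.170%

17.2%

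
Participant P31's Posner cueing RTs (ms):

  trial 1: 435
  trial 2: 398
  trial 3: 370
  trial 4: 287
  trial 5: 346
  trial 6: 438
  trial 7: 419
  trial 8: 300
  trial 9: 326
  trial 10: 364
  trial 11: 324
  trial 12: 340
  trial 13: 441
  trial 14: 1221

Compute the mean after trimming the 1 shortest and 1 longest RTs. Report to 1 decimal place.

375.1 ms

Sorted: 287, 300, 324, 326, 340, 346, 364, 370, 398, 419, 435, 438, 441, 1221
Drop lowest 1 (287) and highest 1 (1221)
Remaining (n=12): Σ = 4501, mean = 4501/12 = 375.083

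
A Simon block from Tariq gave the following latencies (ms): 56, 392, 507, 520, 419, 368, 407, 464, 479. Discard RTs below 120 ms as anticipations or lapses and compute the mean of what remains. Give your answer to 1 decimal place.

Excluded: 56
Retained (n=8): Σ = 3556
Mean = 3556/8 = 444.5000

444.5 ms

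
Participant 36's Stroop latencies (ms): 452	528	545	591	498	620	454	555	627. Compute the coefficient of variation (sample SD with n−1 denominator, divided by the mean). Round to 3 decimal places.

0.120

n = 9, Σ = 4870, M = 541.1111
Σ(x−M)² = 33856.889; s = √(33856.889/8) = 65.0547
CV = 65.0547 / 541.1111 = 0.12022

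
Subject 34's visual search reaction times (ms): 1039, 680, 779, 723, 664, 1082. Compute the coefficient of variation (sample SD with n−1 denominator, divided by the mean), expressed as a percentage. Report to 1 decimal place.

n = 6, Σ = 4967, M = 827.8333
Σ(x−M)² = 171262.833; s = √(171262.833/5) = 185.0745
CV = 185.0745 / 827.8333 = 0.22356 = 22.356%

22.4%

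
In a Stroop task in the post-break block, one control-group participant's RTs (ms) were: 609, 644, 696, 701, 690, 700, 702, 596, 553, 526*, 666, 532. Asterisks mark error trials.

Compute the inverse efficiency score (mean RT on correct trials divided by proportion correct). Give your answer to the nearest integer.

703 ms

Correct trials (n=11): 609, 644, 696, 701, 690, 700, 702, 596, 553, 666, 532
Mean correct RT = 7089/11 = 644.4545 ms
Proportion correct = 11/12
IES = 644.4545 / (11/12) = 703.041 ms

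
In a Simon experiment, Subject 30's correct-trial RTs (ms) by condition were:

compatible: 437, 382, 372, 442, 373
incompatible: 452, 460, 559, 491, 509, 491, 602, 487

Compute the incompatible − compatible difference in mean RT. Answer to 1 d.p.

M(compatible) = 2006/5 = 401.200
M(incompatible) = 4051/8 = 506.375
Difference = 506.375 − 401.200 = 105.175 ms

105.2 ms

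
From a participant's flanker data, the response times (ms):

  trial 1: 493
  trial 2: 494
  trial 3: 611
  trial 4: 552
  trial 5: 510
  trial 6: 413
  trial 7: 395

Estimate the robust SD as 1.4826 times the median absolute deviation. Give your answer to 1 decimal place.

Sorted: 395, 413, 493, 494, 510, 552, 611 → median = 494
|x − 494| sorted: 0, 1, 16, 58, 81, 99, 117 → MAD = 58
Robust SD ≈ 1.4826 × 58 = 85.991

86.0 ms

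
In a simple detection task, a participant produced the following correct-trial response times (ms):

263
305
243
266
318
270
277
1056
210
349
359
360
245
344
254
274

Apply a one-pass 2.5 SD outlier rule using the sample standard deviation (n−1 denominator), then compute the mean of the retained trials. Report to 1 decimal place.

n = 16, ΣRT = 5393, M = 337.062
Σ(x−M)² = 582444.94; s = √(582444.94/15) = 197.052
Cutoffs: 337.062 ± 2.5·197.052 → [-155.6, 829.7]
Outside: 1056 → excluded.
Retained (n=15): Σ = 4337, mean = 4337/15 = 289.133

289.1 ms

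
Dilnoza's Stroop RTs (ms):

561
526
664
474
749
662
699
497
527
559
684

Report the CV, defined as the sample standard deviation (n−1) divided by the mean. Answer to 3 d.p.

0.156

n = 11, Σ = 6602, M = 600.1818
Σ(x−M)² = 87489.636; s = √(87489.636/10) = 93.5359
CV = 93.5359 / 600.1818 = 0.15585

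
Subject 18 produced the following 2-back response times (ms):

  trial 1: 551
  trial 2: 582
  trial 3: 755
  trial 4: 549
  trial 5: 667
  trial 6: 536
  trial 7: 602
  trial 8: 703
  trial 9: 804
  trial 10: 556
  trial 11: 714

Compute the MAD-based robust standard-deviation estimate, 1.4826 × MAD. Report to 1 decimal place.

Sorted: 536, 549, 551, 556, 582, 602, 667, 703, 714, 755, 804 → median = 602
|x − 602| sorted: 0, 20, 46, 51, 53, 65, 66, 101, 112, 153, 202 → MAD = 65
Robust SD ≈ 1.4826 × 65 = 96.369

96.4 ms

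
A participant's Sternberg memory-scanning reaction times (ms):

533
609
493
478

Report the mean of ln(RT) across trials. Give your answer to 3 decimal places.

ln(RT): 6.2785, 6.4118, 6.2005, 6.1696
Σ ln(RT) = 25.0605
Mean = 25.0605/4 = 6.26511

6.265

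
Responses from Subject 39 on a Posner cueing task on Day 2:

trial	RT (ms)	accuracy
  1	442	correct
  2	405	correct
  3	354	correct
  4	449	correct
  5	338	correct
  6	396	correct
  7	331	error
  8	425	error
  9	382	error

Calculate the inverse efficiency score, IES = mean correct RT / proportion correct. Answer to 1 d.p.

596.0 ms

Correct trials (n=6): 442, 405, 354, 449, 338, 396
Mean correct RT = 2384/6 = 397.3333 ms
Proportion correct = 6/9
IES = 397.3333 / (6/9) = 596.000 ms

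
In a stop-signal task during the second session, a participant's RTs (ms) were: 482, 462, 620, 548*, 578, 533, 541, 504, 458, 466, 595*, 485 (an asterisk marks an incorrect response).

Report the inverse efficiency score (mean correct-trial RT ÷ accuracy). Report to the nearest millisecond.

Correct trials (n=10): 482, 462, 620, 578, 533, 541, 504, 458, 466, 485
Mean correct RT = 5129/10 = 512.9000 ms
Proportion correct = 10/12
IES = 512.9000 / (10/12) = 615.480 ms

615 ms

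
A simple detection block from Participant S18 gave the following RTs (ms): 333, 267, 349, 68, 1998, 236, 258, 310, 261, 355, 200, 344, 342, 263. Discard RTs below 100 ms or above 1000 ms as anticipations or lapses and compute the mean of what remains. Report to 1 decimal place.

293.2 ms

Excluded: 68, 1998
Retained (n=12): Σ = 3518
Mean = 3518/12 = 293.1667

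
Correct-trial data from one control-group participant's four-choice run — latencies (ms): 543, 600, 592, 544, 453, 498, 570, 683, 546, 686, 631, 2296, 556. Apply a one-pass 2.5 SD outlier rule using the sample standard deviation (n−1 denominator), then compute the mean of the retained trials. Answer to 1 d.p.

575.2 ms

n = 13, ΣRT = 9198, M = 707.538
Σ(x−M)² = 2785537.23; s = √(2785537.23/12) = 481.797
Cutoffs: 707.538 ± 2.5·481.797 → [-497.0, 1912.0]
Outside: 2296 → excluded.
Retained (n=12): Σ = 6902, mean = 6902/12 = 575.167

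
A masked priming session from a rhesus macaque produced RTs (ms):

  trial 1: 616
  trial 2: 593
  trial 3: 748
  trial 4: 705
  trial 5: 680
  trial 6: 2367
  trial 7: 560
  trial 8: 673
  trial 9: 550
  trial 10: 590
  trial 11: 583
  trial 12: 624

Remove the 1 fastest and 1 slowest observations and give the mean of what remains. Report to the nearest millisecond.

Sorted: 550, 560, 583, 590, 593, 616, 624, 673, 680, 705, 748, 2367
Drop lowest 1 (550) and highest 1 (2367)
Remaining (n=10): Σ = 6372, mean = 6372/10 = 637.200

637 ms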